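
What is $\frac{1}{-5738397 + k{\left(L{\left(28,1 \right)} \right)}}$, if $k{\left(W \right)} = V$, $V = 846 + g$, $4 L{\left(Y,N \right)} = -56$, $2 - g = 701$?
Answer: $- \frac{1}{5738250} \approx -1.7427 \cdot 10^{-7}$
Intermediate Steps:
$g = -699$ ($g = 2 - 701 = -699$)
$L{\left(Y,N \right)} = -14$ ($L{\left(Y,N \right)} = \frac{1}{4} \left(-56\right) = -14$)
$V = 147$ ($V = 846 - 699 = 147$)
$k{\left(W \right)} = 147$
$\frac{1}{-5738397 + k{\left(L{\left(28,1 \right)} \right)}} = \frac{1}{-5738397 + 147} = \frac{1}{-5738250} = - \frac{1}{5738250}$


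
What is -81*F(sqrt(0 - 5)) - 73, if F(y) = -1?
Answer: 8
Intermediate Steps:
-81*F(sqrt(0 - 5)) - 73 = -81*(-1) - 73 = 81 - 73 = 8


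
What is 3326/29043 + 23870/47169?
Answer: 94460056/152214363 ≈ 0.62057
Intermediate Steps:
3326/29043 + 23870/47169 = 94460056/152214363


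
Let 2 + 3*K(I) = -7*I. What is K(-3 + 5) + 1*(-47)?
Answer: -157/3 ≈ -52.333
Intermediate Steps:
K(I) = -⅔ - 7*I/3 (K(I) = -⅔ + (-7*I)/3 = -⅔ - 7*I/3)
K(-3 + 5) + 1*(-47) = (-⅔ - 7*(-3 + 5)/3) + 1*(-47) = (-⅔ - 7/3*2) - 47 = (-⅔ - 14/3) - 47 = -16/3 - 47 = -157/3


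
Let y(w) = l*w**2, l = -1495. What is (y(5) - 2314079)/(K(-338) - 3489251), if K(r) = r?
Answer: 2351454/3489589 ≈ 0.67385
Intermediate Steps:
y(w) = -1495*w**2
(y(5) - 2314079)/(K(-338) - 3489251) = (-1495*5**2 - 2314079)/(-338 - 3489251) = (-1495*25 - 2314079)/(-3489589) = (-37375 - 2314079)*(-1/3489589) = -2351454*(-1/3489589) = 2351454/3489589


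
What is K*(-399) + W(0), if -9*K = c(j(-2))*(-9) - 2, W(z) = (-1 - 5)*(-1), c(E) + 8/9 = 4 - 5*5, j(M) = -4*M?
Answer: 8651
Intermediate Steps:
c(E) = -197/9 (c(E) = -8/9 + (4 - 5*5) = -8/9 + (4 - 25) = -8/9 - 21 = -197/9)
W(z) = 6 (W(z) = -6*(-1) = 6)
K = -65/3 (K = -(-197/9*(-9) - 2)/9 = -(197 - 2)/9 = -⅑*195 = -65/3 ≈ -21.667)
K*(-399) + W(0) = -65/3*(-399) + 6 = 8645 + 6 = 8651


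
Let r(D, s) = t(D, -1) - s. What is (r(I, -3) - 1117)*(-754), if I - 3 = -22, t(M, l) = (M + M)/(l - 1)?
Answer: 825630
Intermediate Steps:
t(M, l) = 2*M/(-1 + l) (t(M, l) = (2*M)/(-1 + l) = 2*M/(-1 + l))
I = -19 (I = 3 - 22 = -19)
r(D, s) = -D - s (r(D, s) = 2*D/(-1 - 1) - s = 2*D/(-2) - s = 2*D*(-½) - s = -D - s)
(r(I, -3) - 1117)*(-754) = ((-1*(-19) - 1*(-3)) - 1117)*(-754) = ((19 + 3) - 1117)*(-754) = (22 - 1117)*(-754) = -1095*(-754) = 825630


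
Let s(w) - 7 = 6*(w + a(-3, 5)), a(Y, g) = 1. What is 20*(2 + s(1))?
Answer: 420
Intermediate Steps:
s(w) = 13 + 6*w (s(w) = 7 + 6*(w + 1) = 7 + 6*(1 + w) = 7 + (6 + 6*w) = 13 + 6*w)
20*(2 + s(1)) = 20*(2 + (13 + 6*1)) = 20*(2 + (13 + 6)) = 20*(2 + 19) = 20*21 = 420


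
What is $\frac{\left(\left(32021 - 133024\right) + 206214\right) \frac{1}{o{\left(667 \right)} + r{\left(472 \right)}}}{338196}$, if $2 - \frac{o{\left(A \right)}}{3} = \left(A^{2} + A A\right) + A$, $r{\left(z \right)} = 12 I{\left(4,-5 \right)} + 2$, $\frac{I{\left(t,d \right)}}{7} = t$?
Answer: $- \frac{105211}{903318472236} \approx -1.1647 \cdot 10^{-7}$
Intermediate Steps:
$I{\left(t,d \right)} = 7 t$
$r{\left(z \right)} = 338$ ($r{\left(z \right)} = 12 \cdot 7 \cdot 4 + 2 = 12 \cdot 28 + 2 = 336 + 2 = 338$)
$o{\left(A \right)} = 6 - 6 A^{2} - 3 A$ ($o{\left(A \right)} = 6 - 3 \left(\left(A^{2} + A A\right) + A\right) = 6 - 3 \left(\left(A^{2} + A^{2}\right) + A\right) = 6 - 3 \left(2 A^{2} + A\right) = 6 - 3 \left(A + 2 A^{2}\right) = 6 - \left(3 A + 6 A^{2}\right) = 6 - 6 A^{2} - 3 A$)
$\frac{\left(\left(32021 - 133024\right) + 206214\right) \frac{1}{o{\left(667 \right)} + r{\left(472 \right)}}}{338196} = \frac{\left(\left(32021 - 133024\right) + 206214\right) \frac{1}{\left(6 - 6 \cdot 667^{2} - 2001\right) + 338}}{338196} = \frac{-101003 + 206214}{\left(6 - 2669334 - 2001\right) + 338} \cdot \frac{1}{338196} = \frac{105211}{\left(6 - 2669334 - 2001\right) + 338} \cdot \frac{1}{338196} = \frac{105211}{-2671329 + 338} \cdot \frac{1}{338196} = \frac{105211}{-2670991} \cdot \frac{1}{338196} = 105211 \left(- \frac{1}{2670991}\right) \frac{1}{338196} = \left(- \frac{105211}{2670991}\right) \frac{1}{338196} = - \frac{105211}{903318472236}$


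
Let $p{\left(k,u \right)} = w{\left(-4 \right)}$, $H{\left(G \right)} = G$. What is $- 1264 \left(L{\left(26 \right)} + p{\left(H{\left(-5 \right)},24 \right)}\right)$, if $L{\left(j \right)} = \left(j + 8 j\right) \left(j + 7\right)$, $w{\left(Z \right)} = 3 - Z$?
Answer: $-9769456$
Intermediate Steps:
$p{\left(k,u \right)} = 7$ ($p{\left(k,u \right)} = 3 - -4 = 3 + 4 = 7$)
$L{\left(j \right)} = 9 j \left(7 + j\right)$
$- 1264 \left(L{\left(26 \right)} + p{\left(H{\left(-5 \right)},24 \right)}\right) = - 1264 \left(9 \cdot 26 \left(7 + 26\right) + 7\right) = - 1264 \left(9 \cdot 26 \cdot 33 + 7\right) = - 1264 \left(7722 + 7\right) = \left(-1264\right) 7729 = -9769456$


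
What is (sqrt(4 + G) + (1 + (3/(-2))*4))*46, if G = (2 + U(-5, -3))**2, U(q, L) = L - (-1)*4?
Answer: -230 + 46*sqrt(13) ≈ -64.145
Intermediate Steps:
U(q, L) = 4 + L (U(q, L) = L - 1*(-4) = L + 4 = 4 + L)
G = 9 (G = (2 + (4 - 3))**2 = (2 + 1)**2 = 3**2 = 9)
(sqrt(4 + G) + (1 + (3/(-2))*4))*46 = (sqrt(4 + 9) + (1 + (3/(-2))*4))*46 = (sqrt(13) + (1 + (3*(-1/2))*4))*46 = (sqrt(13) + (1 - 3/2*4))*46 = (sqrt(13) + (1 - 6))*46 = (sqrt(13) - 5)*46 = (-5 + sqrt(13))*46 = -230 + 46*sqrt(13)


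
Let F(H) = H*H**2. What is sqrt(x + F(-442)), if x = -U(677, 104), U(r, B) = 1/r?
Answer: I*sqrt(39577116146829)/677 ≈ 9292.5*I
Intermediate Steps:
F(H) = H**3
x = -1/677 ≈ -0.0014771
sqrt(x + F(-442)) = sqrt(-1/677 + (-442)**3) = sqrt(-1/677 - 86350888) = sqrt(-58459551177/677) = I*sqrt(39577116146829)/677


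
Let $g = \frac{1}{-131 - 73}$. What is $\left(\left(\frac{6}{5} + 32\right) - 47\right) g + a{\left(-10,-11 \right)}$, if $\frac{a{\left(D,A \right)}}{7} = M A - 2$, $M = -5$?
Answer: $\frac{126163}{340} \approx 371.07$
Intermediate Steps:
$a{\left(D,A \right)} = -14 - 35 A$ ($a{\left(D,A \right)} = 7 \left(- 5 A - 2\right) = 7 \left(-2 - 5 A\right) = -14 - 35 A$)
$g = - \frac{1}{204}$ ($g = \frac{1}{-204} = - \frac{1}{204} \approx -0.004902$)
$\left(\left(\frac{6}{5} + 32\right) - 47\right) g + a{\left(-10,-11 \right)} = \left(\left(\frac{6}{5} + 32\right) - 47\right) \left(- \frac{1}{204}\right) - -371 = \left(\left(6 \cdot \frac{1}{5} + 32\right) - 47\right) \left(- \frac{1}{204}\right) + \left(-14 + 385\right) = \left(\left(\frac{6}{5} + 32\right) - 47\right) \left(- \frac{1}{204}\right) + 371 = \left(\frac{166}{5} - 47\right) \left(- \frac{1}{204}\right) + 371 = \left(- \frac{69}{5}\right) \left(- \frac{1}{204}\right) + 371 = \frac{23}{340} + 371 = \frac{126163}{340}$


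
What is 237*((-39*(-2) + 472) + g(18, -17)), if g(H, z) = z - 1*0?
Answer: 126321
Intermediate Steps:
g(H, z) = z (g(H, z) = z + 0 = z)
237*((-39*(-2) + 472) + g(18, -17)) = 237*((-39*(-2) + 472) - 17) = 237*((78 + 472) - 17) = 237*(550 - 17) = 237*533 = 126321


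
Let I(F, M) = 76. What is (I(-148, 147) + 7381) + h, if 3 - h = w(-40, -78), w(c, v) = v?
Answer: 7538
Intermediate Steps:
h = 81 (h = 3 - 1*(-78) = 3 + 78 = 81)
(I(-148, 147) + 7381) + h = (76 + 7381) + 81 = 7457 + 81 = 7538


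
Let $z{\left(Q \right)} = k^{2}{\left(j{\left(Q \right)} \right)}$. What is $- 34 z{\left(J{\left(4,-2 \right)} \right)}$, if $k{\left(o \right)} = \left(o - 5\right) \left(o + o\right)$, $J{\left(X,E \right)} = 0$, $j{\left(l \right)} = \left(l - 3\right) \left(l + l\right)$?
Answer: $0$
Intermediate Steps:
$j{\left(l \right)} = 2 l \left(-3 + l\right)$ ($j{\left(l \right)} = \left(-3 + l\right) 2 l = 2 l \left(-3 + l\right)$)
$k{\left(o \right)} = 2 o \left(-5 + o\right)$ ($k{\left(o \right)} = \left(-5 + o\right) 2 o = 2 o \left(-5 + o\right)$)
$z{\left(Q \right)} = 16 Q^{2} \left(-5 + 2 Q \left(-3 + Q\right)\right)^{2} \left(-3 + Q\right)^{2}$ ($z{\left(Q \right)} = \left(2 \cdot 2 Q \left(-3 + Q\right) \left(-5 + 2 Q \left(-3 + Q\right)\right)\right)^{2} = \left(4 Q \left(-5 + 2 Q \left(-3 + Q\right)\right) \left(-3 + Q\right)\right)^{2} = 16 Q^{2} \left(-5 + 2 Q \left(-3 + Q\right)\right)^{2} \left(-3 + Q\right)^{2}$)
$- 34 z{\left(J{\left(4,-2 \right)} \right)} = - 34 \cdot 16 \cdot 0^{2} \left(-5 + 2 \cdot 0 \left(-3 + 0\right)\right)^{2} \left(-3 + 0\right)^{2} = - 34 \cdot 16 \cdot 0 \left(-5 + 2 \cdot 0 \left(-3\right)\right)^{2} \left(-3\right)^{2} = - 34 \cdot 16 \cdot 0 \left(-5 + 0\right)^{2} \cdot 9 = - 34 \cdot 16 \cdot 0 \left(-5\right)^{2} \cdot 9 = - 34 \cdot 16 \cdot 0 \cdot 25 \cdot 9 = \left(-34\right) 0 = 0$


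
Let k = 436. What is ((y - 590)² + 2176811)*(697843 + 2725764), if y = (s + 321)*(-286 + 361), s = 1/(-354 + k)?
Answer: 12747854898505548723/6724 ≈ 1.8959e+15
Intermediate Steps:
s = 1/82 (s = 1/(-354 + 436) = 1/82 ≈ 0.012195)
y = 1974225/82 (y = (1/82 + 321)*(-286 + 361) = (26323/82)*75 = 1974225/82 ≈ 24076.)
((y - 590)² + 2176811)*(697843 + 2725764) = ((1974225/82 - 590)² + 2176811)*(697843 + 2725764) = ((1925845/82)² + 2176811)*3423607 = (3708878964025/6724 + 2176811)*3423607 = (3723515841189/6724)*3423607 = 12747854898505548723/6724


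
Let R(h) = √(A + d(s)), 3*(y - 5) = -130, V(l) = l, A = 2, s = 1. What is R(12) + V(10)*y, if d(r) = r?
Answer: -1150/3 + √3 ≈ -381.60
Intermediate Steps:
y = -115/3 (y = 5 + (⅓)*(-130) = 5 - 130/3 = -115/3 ≈ -38.333)
R(h) = √3 (R(h) = √(2 + 1) = √3)
R(12) + V(10)*y = √3 + 10*(-115/3) = √3 - 1150/3 = -1150/3 + √3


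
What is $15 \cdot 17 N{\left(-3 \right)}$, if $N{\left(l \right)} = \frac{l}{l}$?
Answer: $255$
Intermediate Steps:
$N{\left(l \right)} = 1$
$15 \cdot 17 N{\left(-3 \right)} = 15 \cdot 17 \cdot 1 = 255 \cdot 1 = 255$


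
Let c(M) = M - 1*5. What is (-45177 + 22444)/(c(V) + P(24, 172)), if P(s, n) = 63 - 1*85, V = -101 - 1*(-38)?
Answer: 22733/90 ≈ 252.59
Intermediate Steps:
V = -63 (V = -101 + 38 = -63)
c(M) = -5 + M (c(M) = M - 5 = -5 + M)
P(s, n) = -22 (P(s, n) = 63 - 85 = -22)
(-45177 + 22444)/(c(V) + P(24, 172)) = (-45177 + 22444)/((-5 - 63) - 22) = -22733/(-68 - 22) = -22733/(-90) = -22733*(-1/90) = 22733/90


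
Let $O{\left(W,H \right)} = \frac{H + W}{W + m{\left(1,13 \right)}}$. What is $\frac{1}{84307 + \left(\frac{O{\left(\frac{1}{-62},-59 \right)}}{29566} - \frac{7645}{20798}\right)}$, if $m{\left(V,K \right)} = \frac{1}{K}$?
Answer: $\frac{7532692433}{635055684731457} \approx 1.1861 \cdot 10^{-5}$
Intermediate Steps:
$O{\left(W,H \right)} = \frac{H + W}{\frac{1}{13} + W}$ ($O{\left(W,H \right)} = \frac{H + W}{W + \frac{1}{13}} = \frac{H + W}{\frac{1}{13} + W}$)
$\frac{1}{84307 + \left(\frac{O{\left(\frac{1}{-62},-59 \right)}}{29566} - \frac{7645}{20798}\right)} = \frac{1}{84307 - \left(\frac{7645}{20798} - \frac{13 \frac{1}{1 + \frac{13}{-62}} \left(-59 + \frac{1}{-62}\right)}{29566}\right)} = \frac{1}{84307 - \left(\frac{7645}{20798} - \frac{13 \left(-59 - \frac{1}{62}\right)}{1 + 13 \left(- \frac{1}{62}\right)} \frac{1}{29566}\right)} = \frac{1}{84307 - \left(\frac{7645}{20798} - 13 \frac{1}{1 - \frac{13}{62}} \left(- \frac{3659}{62}\right) \frac{1}{29566}\right)} = \frac{1}{84307 - \left(\frac{7645}{20798} - 13 \frac{1}{\frac{49}{62}} \left(- \frac{3659}{62}\right) \frac{1}{29566}\right)} = \frac{1}{84307 - \left(\frac{7645}{20798} - 13 \cdot \frac{62}{49} \left(- \frac{3659}{62}\right) \frac{1}{29566}\right)} = \frac{1}{84307 - \frac{3016217474}{7532692433}} = \frac{1}{\frac{635055684731457}{7532692433}} = \frac{7532692433}{635055684731457}$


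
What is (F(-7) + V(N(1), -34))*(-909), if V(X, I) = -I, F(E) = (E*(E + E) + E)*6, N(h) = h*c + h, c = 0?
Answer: -527220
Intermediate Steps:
N(h) = h (N(h) = h*0 + h = 0 + h = h)
F(E) = 6*E + 12*E**2 (F(E) = (E*(2*E) + E)*6 = (2*E**2 + E)*6 = (E + 2*E**2)*6 = 6*E + 12*E**2)
(F(-7) + V(N(1), -34))*(-909) = (6*(-7)*(1 + 2*(-7)) - 1*(-34))*(-909) = (6*(-7)*(1 - 14) + 34)*(-909) = (6*(-7)*(-13) + 34)*(-909) = (546 + 34)*(-909) = 580*(-909) = -527220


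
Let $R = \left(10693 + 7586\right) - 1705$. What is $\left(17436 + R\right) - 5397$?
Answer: $28613$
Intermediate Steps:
$R = 16574$ ($R = 18279 - 1705 = 16574$)
$\left(17436 + R\right) - 5397 = \left(17436 + 16574\right) - 5397 = 34010 - 5397 = 28613$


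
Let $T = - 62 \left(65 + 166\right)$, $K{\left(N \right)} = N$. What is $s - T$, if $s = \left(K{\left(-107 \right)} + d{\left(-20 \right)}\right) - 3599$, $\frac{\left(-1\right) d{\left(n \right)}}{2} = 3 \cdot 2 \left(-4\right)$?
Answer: $10664$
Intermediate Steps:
$T = -14322$ ($T = \left(-62\right) 231 = -14322$)
$d{\left(n \right)} = 48$ ($d{\left(n \right)} = - 2 \cdot 3 \cdot 2 \left(-4\right) = - 2 \cdot 6 \left(-4\right) = \left(-2\right) \left(-24\right) = 48$)
$s = -3658$ ($s = \left(-107 + 48\right) - 3599 = -59 - 3599 = -3658$)
$s - T = -3658 - -14322 = -3658 + 14322 = 10664$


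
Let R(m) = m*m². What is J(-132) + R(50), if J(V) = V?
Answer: 124868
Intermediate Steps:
R(m) = m³
J(-132) + R(50) = -132 + 50³ = -132 + 125000 = 124868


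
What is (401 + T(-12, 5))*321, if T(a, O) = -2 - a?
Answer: 131931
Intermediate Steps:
(401 + T(-12, 5))*321 = (401 + (-2 - 1*(-12)))*321 = (401 + (-2 + 12))*321 = (401 + 10)*321 = 411*321 = 131931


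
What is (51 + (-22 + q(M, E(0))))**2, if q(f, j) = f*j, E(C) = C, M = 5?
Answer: 841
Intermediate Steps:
(51 + (-22 + q(M, E(0))))**2 = (51 + (-22 + 5*0))**2 = (51 + (-22 + 0))**2 = (51 - 22)**2 = 29**2 = 841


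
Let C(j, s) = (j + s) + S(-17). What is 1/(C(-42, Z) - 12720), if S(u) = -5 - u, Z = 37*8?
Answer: -1/12454 ≈ -8.0295e-5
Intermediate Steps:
Z = 296
C(j, s) = 12 + j + s (C(j, s) = (j + s) + (-5 - 1*(-17)) = (j + s) + (-5 + 17) = (j + s) + 12 = 12 + j + s)
1/(C(-42, Z) - 12720) = 1/((12 - 42 + 296) - 12720) = 1/(266 - 12720) = 1/(-12454) = -1/12454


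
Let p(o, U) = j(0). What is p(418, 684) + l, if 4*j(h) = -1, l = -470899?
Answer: -1883597/4 ≈ -4.7090e+5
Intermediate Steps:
j(h) = -¼ (j(h) = (¼)*(-1) = -¼)
p(o, U) = -¼
p(418, 684) + l = -¼ - 470899 = -1883597/4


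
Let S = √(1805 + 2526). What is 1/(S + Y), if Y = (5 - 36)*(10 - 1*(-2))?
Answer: -372/134053 - √4331/134053 ≈ -0.0032660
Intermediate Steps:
S = √4331 ≈ 65.810
Y = -372 (Y = -31*(10 + 2) = -31*12 = -372)
1/(S + Y) = 1/(√4331 - 372) = 1/(-372 + √4331)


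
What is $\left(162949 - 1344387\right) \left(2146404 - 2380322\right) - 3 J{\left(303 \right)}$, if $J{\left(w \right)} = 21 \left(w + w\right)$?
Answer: $276359575906$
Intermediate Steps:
$J{\left(w \right)} = 42 w$ ($J{\left(w \right)} = 21 \cdot 2 w = 42 w$)
$\left(162949 - 1344387\right) \left(2146404 - 2380322\right) - 3 J{\left(303 \right)} = \left(162949 - 1344387\right) \left(2146404 - 2380322\right) - 3 \cdot 42 \cdot 303 = \left(-1181438\right) \left(-233918\right) - 3 \cdot 12726 = 276359614084 - 38178 = 276359575906$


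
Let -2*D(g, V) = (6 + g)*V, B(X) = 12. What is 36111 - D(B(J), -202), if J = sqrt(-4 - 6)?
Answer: 34293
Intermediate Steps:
J = I*sqrt(10) (J = sqrt(-10) = I*sqrt(10) ≈ 3.1623*I)
D(g, V) = -V*(6 + g)/2 (D(g, V) = -(6 + g)*V/2 = -V*(6 + g)/2)
36111 - D(B(J), -202) = 36111 - (-1)*(-202)*(6 + 12)/2 = 36111 - (-1)*(-202)*18/2 = 36111 - 1*1818 = 36111 - 1818 = 34293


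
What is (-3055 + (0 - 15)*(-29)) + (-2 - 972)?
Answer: -3594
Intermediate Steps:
(-3055 + (0 - 15)*(-29)) + (-2 - 972) = (-3055 - 15*(-29)) - 974 = (-3055 + 435) - 974 = -2620 - 974 = -3594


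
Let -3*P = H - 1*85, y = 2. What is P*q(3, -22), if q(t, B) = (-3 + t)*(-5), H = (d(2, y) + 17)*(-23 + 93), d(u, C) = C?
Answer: 0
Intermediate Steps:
H = 1330 (H = (2 + 17)*(-23 + 93) = 19*70 = 1330)
q(t, B) = 15 - 5*t
P = -415 (P = -(1330 - 1*85)/3 = -(1330 - 85)/3 = -⅓*1245 = -415)
P*q(3, -22) = -415*(15 - 5*3) = -415*(15 - 15) = -415*0 = 0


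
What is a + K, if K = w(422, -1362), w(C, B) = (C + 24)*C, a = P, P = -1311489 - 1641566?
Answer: -2764843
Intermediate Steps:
P = -2953055
a = -2953055
w(C, B) = C*(24 + C) (w(C, B) = (24 + C)*C = C*(24 + C))
K = 188212 (K = 422*(24 + 422) = 422*446 = 188212)
a + K = -2953055 + 188212 = -2764843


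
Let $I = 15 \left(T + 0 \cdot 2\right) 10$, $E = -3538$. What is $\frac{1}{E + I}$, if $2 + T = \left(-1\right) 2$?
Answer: $- \frac{1}{4138} \approx -0.00024166$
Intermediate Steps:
$T = -4$ ($T = -2 - 2 = -4$)
$I = -600$ ($I = 15 \left(-4 + 0 \cdot 2\right) 10 = 15 \left(-4 + 0\right) 10 = 15 \left(-4\right) 10 = \left(-60\right) 10 = -600$)
$\frac{1}{E + I} = \frac{1}{-3538 - 600} = \frac{1}{-4138} = - \frac{1}{4138}$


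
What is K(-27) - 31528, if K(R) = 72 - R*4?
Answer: -31348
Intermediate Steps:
K(R) = 72 - 4*R
K(-27) - 31528 = (72 - 4*(-27)) - 31528 = (72 + 108) - 31528 = 180 - 31528 = -31348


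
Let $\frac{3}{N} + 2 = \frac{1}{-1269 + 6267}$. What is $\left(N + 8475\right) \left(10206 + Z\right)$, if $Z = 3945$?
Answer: $\frac{1198485421281}{9995} \approx 1.1991 \cdot 10^{8}$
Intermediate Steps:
$N = - \frac{14994}{9995}$ ($N = \frac{3}{-2 + \frac{1}{-1269 + 6267}} = \frac{3}{-2 + \frac{1}{4998}} = \frac{3}{- \frac{9995}{4998}} = 3 \left(- \frac{4998}{9995}\right) = - \frac{14994}{9995} \approx -1.5002$)
$\left(N + 8475\right) \left(10206 + Z\right) = \left(- \frac{14994}{9995} + 8475\right) \left(10206 + 3945\right) = \frac{84692631}{9995} \cdot 14151 = \frac{1198485421281}{9995}$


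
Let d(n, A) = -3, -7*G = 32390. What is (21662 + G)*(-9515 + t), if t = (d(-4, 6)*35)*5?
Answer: -1197209760/7 ≈ -1.7103e+8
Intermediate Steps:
G = -32390/7 (G = -⅐*32390 = -32390/7 ≈ -4627.1)
t = -525 (t = -3*35*5 = -105*5 = -525)
(21662 + G)*(-9515 + t) = (21662 - 32390/7)*(-9515 - 525) = (119244/7)*(-10040) = -1197209760/7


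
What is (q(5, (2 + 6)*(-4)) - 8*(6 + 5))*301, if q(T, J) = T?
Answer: -24983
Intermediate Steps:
(q(5, (2 + 6)*(-4)) - 8*(6 + 5))*301 = (5 - 8*(6 + 5))*301 = (5 - 8*11)*301 = (5 - 88)*301 = -83*301 = -24983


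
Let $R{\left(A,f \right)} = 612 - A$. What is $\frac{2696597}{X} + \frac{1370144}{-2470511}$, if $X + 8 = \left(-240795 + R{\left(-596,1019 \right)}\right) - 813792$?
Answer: $- \frac{8105264428795}{2602404170757} \approx -3.1145$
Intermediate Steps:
$X = -1053387$ ($X = -8 + \left(\left(-240795 + \left(612 - -596\right)\right) - 813792\right) = -8 + \left(\left(-240795 + \left(612 + 596\right)\right) - 813792\right) = -8 + \left(\left(-240795 + 1208\right) - 813792\right) = -8 - 1053379 = -1053387$)
$\frac{2696597}{X} + \frac{1370144}{-2470511} = \frac{2696597}{-1053387} + \frac{1370144}{-2470511} = 2696597 \left(- \frac{1}{1053387}\right) + 1370144 \left(- \frac{1}{2470511}\right) = - \frac{2696597}{1053387} - \frac{1370144}{2470511} = - \frac{8105264428795}{2602404170757}$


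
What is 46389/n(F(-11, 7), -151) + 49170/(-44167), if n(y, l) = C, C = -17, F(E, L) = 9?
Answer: -2049698853/750839 ≈ -2729.9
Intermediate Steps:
n(y, l) = -17
46389/n(F(-11, 7), -151) + 49170/(-44167) = 46389/(-17) + 49170/(-44167) = 46389*(-1/17) + 49170*(-1/44167) = -46389/17 - 49170/44167 = -2049698853/750839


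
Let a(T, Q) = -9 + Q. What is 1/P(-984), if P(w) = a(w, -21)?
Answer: -1/30 ≈ -0.033333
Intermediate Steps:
P(w) = -30 (P(w) = -9 - 21 = -30)
1/P(-984) = 1/(-30) = -1/30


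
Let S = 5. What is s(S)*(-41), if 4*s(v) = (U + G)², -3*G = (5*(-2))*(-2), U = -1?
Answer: -21689/36 ≈ -602.47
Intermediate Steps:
G = -20/3 (G = -5*(-2)*(-2)/3 = -(-10)*(-2)/3 = -⅓*20 = -20/3 ≈ -6.6667)
s(v) = 529/36 (s(v) = (-1 - 20/3)²/4 = (-23/3)²/4 = (¼)*(529/9) = 529/36)
s(S)*(-41) = (529/36)*(-41) = -21689/36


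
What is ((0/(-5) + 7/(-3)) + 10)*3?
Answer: 23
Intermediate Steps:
((0/(-5) + 7/(-3)) + 10)*3 = ((0*(-⅕) + 7*(-⅓)) + 10)*3 = ((0 - 7/3) + 10)*3 = (-7/3 + 10)*3 = (23/3)*3 = 23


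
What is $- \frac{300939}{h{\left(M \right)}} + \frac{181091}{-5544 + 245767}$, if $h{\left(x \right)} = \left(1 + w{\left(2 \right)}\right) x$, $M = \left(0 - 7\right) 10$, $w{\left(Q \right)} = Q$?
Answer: $\frac{24110166169}{16815610} \approx 1433.8$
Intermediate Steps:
$M = -70$ ($M = \left(0 - 7\right) 10 = \left(-7\right) 10 = -70$)
$h{\left(x \right)} = 3 x$ ($h{\left(x \right)} = \left(1 + 2\right) x = 3 x$)
$- \frac{300939}{h{\left(M \right)}} + \frac{181091}{-5544 + 245767} = - \frac{300939}{3 \left(-70\right)} + \frac{181091}{-5544 + 245767} = - \frac{300939}{-210} + \frac{181091}{240223} = \left(-300939\right) \left(- \frac{1}{210}\right) + 181091 \cdot \frac{1}{240223} = \frac{100313}{70} + \frac{181091}{240223} = \frac{24110166169}{16815610}$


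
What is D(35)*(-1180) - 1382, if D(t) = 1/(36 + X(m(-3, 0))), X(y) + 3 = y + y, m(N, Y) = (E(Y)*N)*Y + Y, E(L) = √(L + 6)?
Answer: -46786/33 ≈ -1417.8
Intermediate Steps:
E(L) = √(6 + L)
m(N, Y) = Y + N*Y*√(6 + Y) (m(N, Y) = (√(6 + Y)*N)*Y + Y = (N*√(6 + Y))*Y + Y = N*Y*√(6 + Y) + Y = Y + N*Y*√(6 + Y))
X(y) = -3 + 2*y (X(y) = -3 + (y + y) = -3 + 2*y)
D(t) = 1/33 (D(t) = 1/(36 + (-3 + 2*(0*(1 - 3*√(6 + 0))))) = 1/(36 + (-3 + 2*(0*(1 - 3*√6)))) = 1/(36 + (-3 + 2*0)) = 1/(36 + (-3 + 0)) = 1/(36 - 3) = 1/33)
D(35)*(-1180) - 1382 = (1/33)*(-1180) - 1382 = -1180/33 - 1382 = -46786/33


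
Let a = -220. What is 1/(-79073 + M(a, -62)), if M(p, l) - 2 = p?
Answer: -1/79291 ≈ -1.2612e-5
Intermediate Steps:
M(p, l) = 2 + p
1/(-79073 + M(a, -62)) = 1/(-79073 + (2 - 220)) = 1/(-79073 - 218) = 1/(-79291) = -1/79291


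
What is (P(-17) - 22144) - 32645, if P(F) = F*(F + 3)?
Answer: -54551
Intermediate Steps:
P(F) = F*(3 + F)
(P(-17) - 22144) - 32645 = (-17*(3 - 17) - 22144) - 32645 = (-17*(-14) - 22144) - 32645 = (238 - 22144) - 32645 = -21906 - 32645 = -54551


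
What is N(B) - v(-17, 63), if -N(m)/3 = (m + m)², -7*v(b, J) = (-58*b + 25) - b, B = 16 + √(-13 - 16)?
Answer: -18040/7 - 384*I*√29 ≈ -2577.1 - 2067.9*I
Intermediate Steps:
B = 16 + I*√29 (B = 16 + √(-29) = 16 + I*√29 ≈ 16.0 + 5.3852*I)
v(b, J) = -25/7 + 59*b/7 (v(b, J) = -((-58*b + 25) - b)/7 = -((25 - 58*b) - b)/7 = -(25 - 59*b)/7 = -25/7 + 59*b/7)
N(m) = -12*m² (N(m) = -3*(m + m)² = -3*4*m² = -12*m²)
N(B) - v(-17, 63) = -12*(16 + I*√29)² - (-25/7 + (59/7)*(-17)) = -12*(16 + I*√29)² - (-25/7 - 1003/7) = -12*(16 + I*√29)² - 1*(-1028/7) = -12*(16 + I*√29)² + 1028/7 = 1028/7 - 12*(16 + I*√29)²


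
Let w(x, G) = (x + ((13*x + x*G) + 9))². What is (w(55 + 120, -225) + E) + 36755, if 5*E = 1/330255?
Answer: 2250403493609026/1651275 ≈ 1.3628e+9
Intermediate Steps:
E = 1/1651275 (E = (⅕)/330255 = (⅕)*(1/330255) = 1/1651275 ≈ 6.0559e-7)
w(x, G) = (9 + 14*x + G*x)² (w(x, G) = (x + ((13*x + G*x) + 9))² = (x + (9 + 13*x + G*x))² = (9 + 14*x + G*x)²)
(w(55 + 120, -225) + E) + 36755 = ((9 + 14*(55 + 120) - 225*(55 + 120))² + 1/1651275) + 36755 = ((9 + 14*175 - 225*175)² + 1/1651275) + 36755 = ((9 + 2450 - 39375)² + 1/1651275) + 36755 = ((-36916)² + 1/1651275) + 36755 = (1362791056 + 1/1651275) + 36755 = 2250342800996401/1651275 + 36755 = 2250403493609026/1651275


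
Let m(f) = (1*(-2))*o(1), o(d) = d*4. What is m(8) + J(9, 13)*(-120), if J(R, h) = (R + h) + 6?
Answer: -3368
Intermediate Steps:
J(R, h) = 6 + R + h
o(d) = 4*d
m(f) = -8 (m(f) = (1*(-2))*(4*1) = -2*4 = -8)
m(8) + J(9, 13)*(-120) = -8 + (6 + 9 + 13)*(-120) = -8 + 28*(-120) = -8 - 3360 = -3368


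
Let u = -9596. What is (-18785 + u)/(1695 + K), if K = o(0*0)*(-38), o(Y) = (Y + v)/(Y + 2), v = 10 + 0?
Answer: -28381/1505 ≈ -18.858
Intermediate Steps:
v = 10
o(Y) = (10 + Y)/(2 + Y) (o(Y) = (Y + 10)/(Y + 2) = (10 + Y)/(2 + Y))
K = -190 (K = ((10 + 0*0)/(2 + 0*0))*(-38) = ((10 + 0)/(2 + 0))*(-38) = (10/2)*(-38) = ((½)*10)*(-38) = 5*(-38) = -190)
(-18785 + u)/(1695 + K) = (-18785 - 9596)/(1695 - 190) = -28381/1505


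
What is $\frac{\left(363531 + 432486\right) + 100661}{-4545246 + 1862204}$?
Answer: $- \frac{19493}{58327} \approx -0.3342$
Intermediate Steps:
$\frac{\left(363531 + 432486\right) + 100661}{-4545246 + 1862204} = \frac{796017 + 100661}{-2683042} = 896678 \left(- \frac{1}{2683042}\right) = - \frac{19493}{58327}$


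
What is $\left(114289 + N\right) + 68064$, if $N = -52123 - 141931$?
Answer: $-11701$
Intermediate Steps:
$N = -194054$
$\left(114289 + N\right) + 68064 = \left(114289 - 194054\right) + 68064 = -79765 + 68064 = -11701$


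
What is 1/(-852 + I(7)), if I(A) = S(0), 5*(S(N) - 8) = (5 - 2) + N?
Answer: -5/4217 ≈ -0.0011857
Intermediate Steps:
S(N) = 43/5 + N/5 (S(N) = 8 + ((5 - 2) + N)/5 = 8 + (3 + N)/5 = 8 + (⅗ + N/5) = 43/5 + N/5)
I(A) = 43/5 (I(A) = 43/5 + (⅕)*0 = 43/5 + 0 = 43/5)
1/(-852 + I(7)) = 1/(-852 + 43/5) = 1/(-4217/5) = -5/4217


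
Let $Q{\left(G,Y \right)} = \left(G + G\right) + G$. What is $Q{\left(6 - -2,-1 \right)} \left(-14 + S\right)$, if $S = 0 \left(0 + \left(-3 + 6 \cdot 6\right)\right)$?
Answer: $-336$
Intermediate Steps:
$Q{\left(G,Y \right)} = 3 G$ ($Q{\left(G,Y \right)} = 2 G + G = 3 G$)
$S = 0$ ($S = 0 \left(0 + \left(-3 + 36\right)\right) = 0 \left(0 + 33\right) = 0 \cdot 33 = 0$)
$Q{\left(6 - -2,-1 \right)} \left(-14 + S\right) = 3 \left(6 - -2\right) \left(-14 + 0\right) = 3 \left(6 + 2\right) \left(-14\right) = 3 \cdot 8 \left(-14\right) = 24 \left(-14\right) = -336$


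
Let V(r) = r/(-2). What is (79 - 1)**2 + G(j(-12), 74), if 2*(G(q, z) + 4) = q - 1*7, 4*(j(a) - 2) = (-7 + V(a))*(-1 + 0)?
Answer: 48621/8 ≈ 6077.6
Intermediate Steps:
V(r) = -r/2 (V(r) = r*(-1/2) = -r/2)
j(a) = 15/4 + a/8 (j(a) = 2 + ((-7 - a/2)*(-1 + 0))/4 = 2 + ((-7 - a/2)*(-1))/4 = 2 + (7 + a/2)/4 = 2 + (7/4 + a/8) = 15/4 + a/8)
G(q, z) = -15/2 + q/2 (G(q, z) = -4 + (q - 1*7)/2 = -4 + (q - 7)/2 = -4 + (-7 + q)/2 = -4 + (-7/2 + q/2) = -15/2 + q/2)
(79 - 1)**2 + G(j(-12), 74) = (79 - 1)**2 + (-15/2 + (15/4 + (1/8)*(-12))/2) = 78**2 + (-15/2 + (15/4 - 3/2)/2) = 6084 + (-15/2 + (1/2)*(9/4)) = 6084 + (-15/2 + 9/8) = 6084 - 51/8 = 48621/8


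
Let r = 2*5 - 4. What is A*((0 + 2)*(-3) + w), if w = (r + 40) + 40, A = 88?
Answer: 7040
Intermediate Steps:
r = 6 (r = 10 - 4 = 6)
w = 86 (w = (6 + 40) + 40 = 46 + 40 = 86)
A*((0 + 2)*(-3) + w) = 88*((0 + 2)*(-3) + 86) = 88*(2*(-3) + 86) = 88*(-6 + 86) = 88*80 = 7040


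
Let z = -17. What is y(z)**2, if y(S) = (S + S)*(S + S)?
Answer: 1336336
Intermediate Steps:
y(S) = 4*S**2 (y(S) = (2*S)*(2*S) = 4*S**2)
y(z)**2 = (4*(-17)**2)**2 = (4*289)**2 = 1156**2 = 1336336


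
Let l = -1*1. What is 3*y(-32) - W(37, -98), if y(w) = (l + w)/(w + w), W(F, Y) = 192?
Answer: -12189/64 ≈ -190.45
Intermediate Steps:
l = -1
y(w) = (-1 + w)/(2*w) (y(w) = (-1 + w)/(w + w) = (-1 + w)/((2*w)) = (-1 + w)*(1/(2*w)) = (-1 + w)/(2*w))
3*y(-32) - W(37, -98) = 3*((½)*(-1 - 32)/(-32)) - 1*192 = 3*((½)*(-1/32)*(-33)) - 192 = 3*(33/64) - 192 = 99/64 - 192 = -12189/64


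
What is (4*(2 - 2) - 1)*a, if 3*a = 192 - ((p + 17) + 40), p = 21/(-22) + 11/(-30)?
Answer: -22493/495 ≈ -45.440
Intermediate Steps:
p = -218/165 (p = 21*(-1/22) + 11*(-1/30) = -21/22 - 11/30 = -218/165 ≈ -1.3212)
a = 22493/495 (a = (192 - ((-218/165 + 17) + 40))/3 = (192 - (2587/165 + 40))/3 = (192 - 1*9187/165)/3 = (192 - 9187/165)/3 = (⅓)*(22493/165) = 22493/495 ≈ 45.440)
(4*(2 - 2) - 1)*a = (4*(2 - 2) - 1)*(22493/495) = (4*0 - 1)*(22493/495) = (0 - 1)*(22493/495) = -1*22493/495 = -22493/495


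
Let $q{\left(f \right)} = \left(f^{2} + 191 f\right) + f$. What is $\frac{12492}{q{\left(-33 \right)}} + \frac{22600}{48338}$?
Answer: $- \frac{26958672}{14090527} \approx -1.9132$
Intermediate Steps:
$q{\left(f \right)} = f^{2} + 192 f$
$\frac{12492}{q{\left(-33 \right)}} + \frac{22600}{48338} = \frac{12492}{\left(-33\right) \left(192 - 33\right)} + \frac{22600}{48338} = \frac{12492}{\left(-33\right) 159} + 22600 \cdot \frac{1}{48338} = \frac{12492}{-5247} + \frac{11300}{24169} = 12492 \left(- \frac{1}{5247}\right) + \frac{11300}{24169} = - \frac{1388}{583} + \frac{11300}{24169} = - \frac{26958672}{14090527}$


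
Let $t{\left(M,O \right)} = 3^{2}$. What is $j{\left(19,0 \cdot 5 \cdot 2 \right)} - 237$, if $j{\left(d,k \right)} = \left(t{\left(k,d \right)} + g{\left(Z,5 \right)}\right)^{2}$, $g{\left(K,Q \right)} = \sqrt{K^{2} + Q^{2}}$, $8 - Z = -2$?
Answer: $-31 + 90 \sqrt{5} \approx 170.25$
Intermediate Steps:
$Z = 10$ ($Z = 8 - -2 = 8 + 2 = 10$)
$t{\left(M,O \right)} = 9$
$j{\left(d,k \right)} = \left(9 + 5 \sqrt{5}\right)^{2}$ ($j{\left(d,k \right)} = \left(9 + \sqrt{10^{2} + 5^{2}}\right)^{2} = \left(9 + \sqrt{100 + 25}\right)^{2} = \left(9 + \sqrt{125}\right)^{2} = \left(9 + 5 \sqrt{5}\right)^{2}$)
$j{\left(19,0 \cdot 5 \cdot 2 \right)} - 237 = \left(206 + 90 \sqrt{5}\right) - 237 = -31 + 90 \sqrt{5}$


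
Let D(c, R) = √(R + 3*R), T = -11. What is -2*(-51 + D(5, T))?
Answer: 102 - 4*I*√11 ≈ 102.0 - 13.266*I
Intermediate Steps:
D(c, R) = 2*√R (D(c, R) = √(4*R) = 2*√R)
-2*(-51 + D(5, T)) = -2*(-51 + 2*√(-11)) = -2*(-51 + 2*(I*√11)) = -2*(-51 + 2*I*√11) = 102 - 4*I*√11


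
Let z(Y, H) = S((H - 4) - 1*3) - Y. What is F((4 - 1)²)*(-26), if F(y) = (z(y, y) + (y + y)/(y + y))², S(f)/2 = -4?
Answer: -6656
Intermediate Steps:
S(f) = -8 (S(f) = 2*(-4) = -8)
z(Y, H) = -8 - Y
F(y) = (-7 - y)² (F(y) = ((-8 - y) + (y + y)/(y + y))² = ((-8 - y) + (2*y)/((2*y)))² = ((-8 - y) + (2*y)*(1/(2*y)))² = ((-8 - y) + 1)² = (-7 - y)²)
F((4 - 1)²)*(-26) = (7 + (4 - 1)²)²*(-26) = (7 + 3²)²*(-26) = (7 + 9)²*(-26) = 16²*(-26) = 256*(-26) = -6656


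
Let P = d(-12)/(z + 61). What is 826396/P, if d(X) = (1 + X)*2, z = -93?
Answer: 13222336/11 ≈ 1.2020e+6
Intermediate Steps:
d(X) = 2 + 2*X
P = 11/16 (P = (2 + 2*(-12))/(-93 + 61) = (2 - 24)/(-32) = -22*(-1/32) = 11/16 ≈ 0.68750)
826396/P = 826396/(11/16) = 826396*(16/11) = 13222336/11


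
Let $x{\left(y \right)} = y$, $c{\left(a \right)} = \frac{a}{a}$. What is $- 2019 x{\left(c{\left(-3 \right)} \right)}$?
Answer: $-2019$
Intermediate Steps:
$c{\left(a \right)} = 1$
$- 2019 x{\left(c{\left(-3 \right)} \right)} = \left(-2019\right) 1 = -2019$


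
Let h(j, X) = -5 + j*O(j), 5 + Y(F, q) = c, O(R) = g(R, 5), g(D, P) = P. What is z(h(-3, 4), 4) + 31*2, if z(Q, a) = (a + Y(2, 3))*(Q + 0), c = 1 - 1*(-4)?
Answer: -18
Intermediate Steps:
O(R) = 5
c = 5 (c = 1 + 4 = 5)
Y(F, q) = 0 (Y(F, q) = -5 + 5 = 0)
h(j, X) = -5 + 5*j (h(j, X) = -5 + j*5 = -5 + 5*j)
z(Q, a) = Q*a (z(Q, a) = (a + 0)*(Q + 0) = a*Q = Q*a)
z(h(-3, 4), 4) + 31*2 = (-5 + 5*(-3))*4 + 31*2 = (-5 - 15)*4 + 62 = -20*4 + 62 = -80 + 62 = -18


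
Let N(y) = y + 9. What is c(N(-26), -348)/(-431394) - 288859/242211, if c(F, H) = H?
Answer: -20754625003/17414728689 ≈ -1.1918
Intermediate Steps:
N(y) = 9 + y
c(N(-26), -348)/(-431394) - 288859/242211 = -348/(-431394) - 288859/242211 = -348*(-1/431394) - 288859*1/242211 = 58/71899 - 288859/242211 = -20754625003/17414728689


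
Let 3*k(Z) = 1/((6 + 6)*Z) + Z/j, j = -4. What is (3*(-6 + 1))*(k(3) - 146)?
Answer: 39485/18 ≈ 2193.6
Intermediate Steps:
k(Z) = -Z/12 + 1/(36*Z) (k(Z) = (1/((6 + 6)*Z) + Z/(-4))/3 = (1/(12*Z) + Z*(-1/4))/3 = (1/(12*Z) - Z/4)/3 = (-Z/4 + 1/(12*Z))/3 = -Z/12 + 1/(36*Z))
(3*(-6 + 1))*(k(3) - 146) = (3*(-6 + 1))*((-1/12*3 + (1/36)/3) - 146) = (3*(-5))*((-1/4 + (1/36)*(1/3)) - 146) = -15*((-1/4 + 1/108) - 146) = -15*(-13/54 - 146) = -15*(-7897/54) = 39485/18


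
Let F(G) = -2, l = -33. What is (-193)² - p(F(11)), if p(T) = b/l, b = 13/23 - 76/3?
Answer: 84814264/2277 ≈ 37248.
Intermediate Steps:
b = -1709/69 (b = 13*(1/23) - 76*⅓ = 13/23 - 76/3 = -1709/69 ≈ -24.768)
p(T) = 1709/2277 (p(T) = -1709/69/(-33) = -1709/69*(-1/33) = 1709/2277)
(-193)² - p(F(11)) = (-193)² - 1*1709/2277 = 37249 - 1709/2277 = 84814264/2277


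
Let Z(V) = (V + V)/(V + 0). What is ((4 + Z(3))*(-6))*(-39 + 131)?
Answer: -3312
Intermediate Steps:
Z(V) = 2 (Z(V) = (2*V)/V = 2)
((4 + Z(3))*(-6))*(-39 + 131) = ((4 + 2)*(-6))*(-39 + 131) = (6*(-6))*92 = -36*92 = -3312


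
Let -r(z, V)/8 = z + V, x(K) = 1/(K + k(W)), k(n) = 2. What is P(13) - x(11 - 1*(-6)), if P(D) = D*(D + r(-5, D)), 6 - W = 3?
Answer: -12598/19 ≈ -663.05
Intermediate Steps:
W = 3 (W = 6 - 1*3 = 6 - 3 = 3)
x(K) = 1/(2 + K) (x(K) = 1/(K + 2) = 1/(2 + K))
r(z, V) = -8*V - 8*z (r(z, V) = -8*(z + V) = -8*(V + z) = -8*V - 8*z)
P(D) = D*(40 - 7*D) (P(D) = D*(D + (-8*D - 8*(-5))) = D*(D + (-8*D + 40)) = D*(D + (40 - 8*D)) = D*(40 - 7*D))
P(13) - x(11 - 1*(-6)) = 13*(40 - 7*13) - 1/(2 + (11 - 1*(-6))) = 13*(40 - 91) - 1/(2 + (11 + 6)) = 13*(-51) - 1/(2 + 17) = -663 - 1/19 = -12598/19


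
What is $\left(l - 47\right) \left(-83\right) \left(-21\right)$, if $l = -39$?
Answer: $-149898$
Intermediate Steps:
$\left(l - 47\right) \left(-83\right) \left(-21\right) = \left(-39 - 47\right) \left(-83\right) \left(-21\right) = \left(-86\right) \left(-83\right) \left(-21\right) = 7138 \left(-21\right) = -149898$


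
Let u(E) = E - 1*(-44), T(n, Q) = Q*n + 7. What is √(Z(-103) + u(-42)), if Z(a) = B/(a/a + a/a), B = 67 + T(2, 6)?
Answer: 3*√5 ≈ 6.7082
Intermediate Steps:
T(n, Q) = 7 + Q*n
B = 86 (B = 67 + (7 + 6*2) = 67 + (7 + 12) = 67 + 19 = 86)
u(E) = 44 + E (u(E) = E + 44 = 44 + E)
Z(a) = 43 (Z(a) = 86/(a/a + a/a) = 86/(1 + 1) = 86/2 = 86*(½) = 43)
√(Z(-103) + u(-42)) = √(43 + (44 - 42)) = √(43 + 2) = √45 = 3*√5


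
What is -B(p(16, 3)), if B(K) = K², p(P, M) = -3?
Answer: -9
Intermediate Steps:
-B(p(16, 3)) = -1*(-3)² = -1*9 = -9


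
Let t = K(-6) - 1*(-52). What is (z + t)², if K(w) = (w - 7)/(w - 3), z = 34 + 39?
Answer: 1295044/81 ≈ 15988.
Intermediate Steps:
z = 73
K(w) = (-7 + w)/(-3 + w)
t = 481/9 (t = (-7 - 6)/(-3 - 6) - 1*(-52) = -13/(-9) + 52 = -⅑*(-13) + 52 = 13/9 + 52 = 481/9 ≈ 53.444)
(z + t)² = (73 + 481/9)² = (1138/9)² = 1295044/81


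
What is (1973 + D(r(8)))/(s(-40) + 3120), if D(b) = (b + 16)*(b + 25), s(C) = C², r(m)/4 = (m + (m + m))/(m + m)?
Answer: 9/16 ≈ 0.56250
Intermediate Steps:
r(m) = 6 (r(m) = 4*((m + (m + m))/(m + m)) = 4*((m + 2*m)/((2*m))) = 4*((3*m)*(1/(2*m))) = 4*(3/2) = 6)
D(b) = (16 + b)*(25 + b)
(1973 + D(r(8)))/(s(-40) + 3120) = (1973 + (400 + 6² + 41*6))/((-40)² + 3120) = (1973 + (400 + 36 + 246))/(1600 + 3120) = (1973 + 682)/4720 = 2655*(1/4720) = 9/16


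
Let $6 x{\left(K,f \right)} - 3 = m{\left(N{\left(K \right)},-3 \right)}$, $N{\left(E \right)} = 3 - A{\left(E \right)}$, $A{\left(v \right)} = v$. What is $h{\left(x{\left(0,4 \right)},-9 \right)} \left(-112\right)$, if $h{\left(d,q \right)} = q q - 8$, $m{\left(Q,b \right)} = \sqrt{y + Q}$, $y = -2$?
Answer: $-8176$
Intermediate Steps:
$N{\left(E \right)} = 3 - E$
$m{\left(Q,b \right)} = \sqrt{-2 + Q}$
$x{\left(K,f \right)} = \frac{1}{2} + \frac{\sqrt{1 - K}}{6}$ ($x{\left(K,f \right)} = \frac{1}{2} + \frac{\sqrt{-2 - \left(-3 + K\right)}}{6} = \frac{1}{2} + \frac{\sqrt{1 - K}}{6}$)
$h{\left(d,q \right)} = -8 + q^{2}$ ($h{\left(d,q \right)} = q^{2} - 8 = -8 + q^{2}$)
$h{\left(x{\left(0,4 \right)},-9 \right)} \left(-112\right) = \left(-8 + \left(-9\right)^{2}\right) \left(-112\right) = \left(-8 + 81\right) \left(-112\right) = 73 \left(-112\right) = -8176$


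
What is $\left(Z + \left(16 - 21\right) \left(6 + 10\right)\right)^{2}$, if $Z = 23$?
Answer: $3249$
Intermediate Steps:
$\left(Z + \left(16 - 21\right) \left(6 + 10\right)\right)^{2} = \left(23 + \left(16 - 21\right) \left(6 + 10\right)\right)^{2} = \left(23 - 80\right)^{2} = \left(-57\right)^{2} = 3249$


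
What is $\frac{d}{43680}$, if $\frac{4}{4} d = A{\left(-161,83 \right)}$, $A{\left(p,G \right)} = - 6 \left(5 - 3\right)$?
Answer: $- \frac{1}{3640} \approx -0.00027473$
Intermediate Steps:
$A{\left(p,G \right)} = -12$ ($A{\left(p,G \right)} = \left(-6\right) 2 = -12$)
$d = -12$
$\frac{d}{43680} = - \frac{12}{43680} = \left(-12\right) \frac{1}{43680} = - \frac{1}{3640}$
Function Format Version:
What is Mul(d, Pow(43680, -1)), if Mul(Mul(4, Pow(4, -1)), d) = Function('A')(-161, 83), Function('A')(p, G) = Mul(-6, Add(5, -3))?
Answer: Rational(-1, 3640) ≈ -0.00027473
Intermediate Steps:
Function('A')(p, G) = -12 (Function('A')(p, G) = Mul(-6, 2) = -12)
d = -12
Mul(d, Pow(43680, -1)) = Mul(-12, Pow(43680, -1)) = Mul(-12, Rational(1, 43680)) = Rational(-1, 3640)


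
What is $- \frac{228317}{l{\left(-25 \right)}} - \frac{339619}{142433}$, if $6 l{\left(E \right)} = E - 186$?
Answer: $\frac{195047591957}{30053363} \approx 6490.0$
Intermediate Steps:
$l{\left(E \right)} = -31 + \frac{E}{6}$ ($l{\left(E \right)} = \frac{E - 186}{6} = \frac{-186 + E}{6} = -31 + \frac{E}{6}$)
$- \frac{228317}{l{\left(-25 \right)}} - \frac{339619}{142433} = - \frac{228317}{-31 + \frac{1}{6} \left(-25\right)} - \frac{339619}{142433} = - \frac{228317}{-31 - \frac{25}{6}} - \frac{339619}{142433} = - \frac{228317}{- \frac{211}{6}} - \frac{339619}{142433} = \left(-228317\right) \left(- \frac{6}{211}\right) - \frac{339619}{142433} = \frac{1369902}{211} - \frac{339619}{142433} = \frac{195047591957}{30053363}$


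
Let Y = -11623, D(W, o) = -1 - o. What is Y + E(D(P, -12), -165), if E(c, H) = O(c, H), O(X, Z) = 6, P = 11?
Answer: -11617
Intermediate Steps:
E(c, H) = 6
Y + E(D(P, -12), -165) = -11623 + 6 = -11617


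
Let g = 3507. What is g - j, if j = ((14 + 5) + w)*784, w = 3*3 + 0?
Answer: -18445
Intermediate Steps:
w = 9 (w = 9 + 0 = 9)
j = 21952 (j = ((14 + 5) + 9)*784 = (19 + 9)*784 = 28*784 = 21952)
g - j = 3507 - 1*21952 = 3507 - 21952 = -18445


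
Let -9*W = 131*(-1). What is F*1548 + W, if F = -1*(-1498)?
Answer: 20870267/9 ≈ 2.3189e+6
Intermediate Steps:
F = 1498
W = 131/9 (W = -131*(-1)/9 = -1/9*(-131) = 131/9 ≈ 14.556)
F*1548 + W = 1498*1548 + 131/9 = 2318904 + 131/9 = 20870267/9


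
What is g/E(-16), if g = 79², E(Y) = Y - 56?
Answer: -6241/72 ≈ -86.681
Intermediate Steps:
E(Y) = -56 + Y
g = 6241
g/E(-16) = 6241/(-56 - 16) = 6241/(-72) = 6241*(-1/72) = -6241/72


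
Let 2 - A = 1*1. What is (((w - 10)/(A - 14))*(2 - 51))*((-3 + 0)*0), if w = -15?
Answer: 0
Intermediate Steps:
A = 1 (A = 2 - 1 = 1)
(((w - 10)/(A - 14))*(2 - 51))*((-3 + 0)*0) = (((-15 - 10)/(1 - 14))*(2 - 51))*((-3 + 0)*0) = (-25/(-13)*(-49))*(-3*0) = (-25*(-1/13)*(-49))*0 = ((25/13)*(-49))*0 = -1225/13*0 = 0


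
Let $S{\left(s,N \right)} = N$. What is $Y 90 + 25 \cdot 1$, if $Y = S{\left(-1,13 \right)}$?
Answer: $1195$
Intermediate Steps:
$Y = 13$
$Y 90 + 25 \cdot 1 = 13 \cdot 90 + 25 \cdot 1 = 1170 + 25 = 1195$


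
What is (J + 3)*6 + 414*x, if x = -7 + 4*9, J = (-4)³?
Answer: 11640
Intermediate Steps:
J = -64
x = 29 (x = -7 + 36 = 29)
(J + 3)*6 + 414*x = (-64 + 3)*6 + 414*29 = -61*6 + 12006 = -366 + 12006 = 11640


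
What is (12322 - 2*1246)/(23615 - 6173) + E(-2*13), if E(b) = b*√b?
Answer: 4915/8721 - 26*I*√26 ≈ 0.56358 - 132.57*I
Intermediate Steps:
E(b) = b^(3/2)
(12322 - 2*1246)/(23615 - 6173) + E(-2*13) = (12322 - 2*1246)/(23615 - 6173) + (-2*13)^(3/2) = (12322 - 2492)/17442 + (-26)^(3/2) = 9830*(1/17442) - 26*I*√26 = 4915/8721 - 26*I*√26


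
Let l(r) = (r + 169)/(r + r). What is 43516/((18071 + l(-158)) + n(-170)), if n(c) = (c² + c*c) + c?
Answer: 13751056/23921505 ≈ 0.57484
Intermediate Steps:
l(r) = (169 + r)/(2*r) (l(r) = (169 + r)/((2*r)) = (169 + r)*(1/(2*r)) = (169 + r)/(2*r))
n(c) = c + 2*c² (n(c) = (c² + c²) + c = 2*c² + c = c + 2*c²)
43516/((18071 + l(-158)) + n(-170)) = 43516/((18071 + (½)*(169 - 158)/(-158)) - 170*(1 + 2*(-170))) = 43516/((18071 + (½)*(-1/158)*11) - 170*(1 - 340)) = 43516/((18071 - 11/316) - 170*(-339)) = 43516/(5710425/316 + 57630) = 43516/(23921505/316) = 43516*(316/23921505) = 13751056/23921505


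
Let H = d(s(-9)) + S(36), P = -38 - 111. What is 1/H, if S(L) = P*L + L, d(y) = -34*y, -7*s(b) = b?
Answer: -7/37602 ≈ -0.00018616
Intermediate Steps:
P = -149
s(b) = -b/7
S(L) = -148*L (S(L) = -149*L + L = -148*L)
H = -37602/7 (H = -(-34)*(-9)/7 - 148*36 = -34*9/7 - 5328 = -306/7 - 5328 = -37602/7 ≈ -5371.7)
1/H = 1/(-37602/7) = -7/37602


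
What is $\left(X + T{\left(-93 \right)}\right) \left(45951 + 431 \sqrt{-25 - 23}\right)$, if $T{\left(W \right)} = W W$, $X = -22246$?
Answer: $-624795747 - 23441228 i \sqrt{3} \approx -6.248 \cdot 10^{8} - 4.0601 \cdot 10^{7} i$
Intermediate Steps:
$T{\left(W \right)} = W^{2}$
$\left(X + T{\left(-93 \right)}\right) \left(45951 + 431 \sqrt{-25 - 23}\right) = \left(-22246 + \left(-93\right)^{2}\right) \left(45951 + 431 \sqrt{-25 - 23}\right) = \left(-22246 + 8649\right) \left(45951 + 431 \sqrt{-48}\right) = - 13597 \left(45951 + 431 \cdot 4 i \sqrt{3}\right) = - 13597 \left(45951 + 1724 i \sqrt{3}\right) = -624795747 - 23441228 i \sqrt{3}$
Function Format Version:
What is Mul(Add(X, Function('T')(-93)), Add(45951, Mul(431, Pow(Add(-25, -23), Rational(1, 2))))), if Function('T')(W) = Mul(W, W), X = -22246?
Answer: Add(-624795747, Mul(-23441228, I, Pow(3, Rational(1, 2)))) ≈ Add(-6.2480e+8, Mul(-4.0601e+7, I))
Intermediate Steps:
Function('T')(W) = Pow(W, 2)
Mul(Add(X, Function('T')(-93)), Add(45951, Mul(431, Pow(Add(-25, -23), Rational(1, 2))))) = Mul(Add(-22246, Pow(-93, 2)), Add(45951, Mul(431, Pow(Add(-25, -23), Rational(1, 2))))) = Mul(Add(-22246, 8649), Add(45951, Mul(431, Pow(-48, Rational(1, 2))))) = Mul(-13597, Add(45951, Mul(431, Mul(4, I, Pow(3, Rational(1, 2)))))) = Mul(-13597, Add(45951, Mul(1724, I, Pow(3, Rational(1, 2))))) = Add(-624795747, Mul(-23441228, I, Pow(3, Rational(1, 2))))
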